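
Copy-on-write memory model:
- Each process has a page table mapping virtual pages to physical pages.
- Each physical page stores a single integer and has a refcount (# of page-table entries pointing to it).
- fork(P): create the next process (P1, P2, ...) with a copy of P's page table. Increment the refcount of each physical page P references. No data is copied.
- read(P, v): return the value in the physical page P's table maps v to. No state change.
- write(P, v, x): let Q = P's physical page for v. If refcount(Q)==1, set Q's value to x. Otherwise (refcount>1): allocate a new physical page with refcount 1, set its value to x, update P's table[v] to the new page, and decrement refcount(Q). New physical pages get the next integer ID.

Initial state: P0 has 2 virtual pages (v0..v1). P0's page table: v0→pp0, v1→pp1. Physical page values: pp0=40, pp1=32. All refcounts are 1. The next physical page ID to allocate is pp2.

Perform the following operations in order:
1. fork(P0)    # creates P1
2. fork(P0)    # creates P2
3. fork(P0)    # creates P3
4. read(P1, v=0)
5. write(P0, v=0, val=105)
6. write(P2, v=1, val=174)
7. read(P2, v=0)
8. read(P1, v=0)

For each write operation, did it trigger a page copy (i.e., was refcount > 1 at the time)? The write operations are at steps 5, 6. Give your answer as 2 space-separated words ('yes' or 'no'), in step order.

Op 1: fork(P0) -> P1. 2 ppages; refcounts: pp0:2 pp1:2
Op 2: fork(P0) -> P2. 2 ppages; refcounts: pp0:3 pp1:3
Op 3: fork(P0) -> P3. 2 ppages; refcounts: pp0:4 pp1:4
Op 4: read(P1, v0) -> 40. No state change.
Op 5: write(P0, v0, 105). refcount(pp0)=4>1 -> COPY to pp2. 3 ppages; refcounts: pp0:3 pp1:4 pp2:1
Op 6: write(P2, v1, 174). refcount(pp1)=4>1 -> COPY to pp3. 4 ppages; refcounts: pp0:3 pp1:3 pp2:1 pp3:1
Op 7: read(P2, v0) -> 40. No state change.
Op 8: read(P1, v0) -> 40. No state change.

yes yes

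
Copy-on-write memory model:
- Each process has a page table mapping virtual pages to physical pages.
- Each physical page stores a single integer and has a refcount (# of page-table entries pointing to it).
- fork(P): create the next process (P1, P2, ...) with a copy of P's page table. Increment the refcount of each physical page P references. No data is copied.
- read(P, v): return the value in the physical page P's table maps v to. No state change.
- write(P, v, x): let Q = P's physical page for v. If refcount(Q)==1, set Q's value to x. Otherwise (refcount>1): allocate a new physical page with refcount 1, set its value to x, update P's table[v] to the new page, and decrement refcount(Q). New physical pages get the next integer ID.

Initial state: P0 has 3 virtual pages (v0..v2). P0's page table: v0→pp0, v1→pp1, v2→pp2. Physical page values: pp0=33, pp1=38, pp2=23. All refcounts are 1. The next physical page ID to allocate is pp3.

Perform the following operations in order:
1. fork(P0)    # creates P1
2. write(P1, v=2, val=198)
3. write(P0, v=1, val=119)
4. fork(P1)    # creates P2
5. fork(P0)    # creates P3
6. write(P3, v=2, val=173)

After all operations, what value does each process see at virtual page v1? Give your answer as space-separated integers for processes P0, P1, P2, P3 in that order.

Answer: 119 38 38 119

Derivation:
Op 1: fork(P0) -> P1. 3 ppages; refcounts: pp0:2 pp1:2 pp2:2
Op 2: write(P1, v2, 198). refcount(pp2)=2>1 -> COPY to pp3. 4 ppages; refcounts: pp0:2 pp1:2 pp2:1 pp3:1
Op 3: write(P0, v1, 119). refcount(pp1)=2>1 -> COPY to pp4. 5 ppages; refcounts: pp0:2 pp1:1 pp2:1 pp3:1 pp4:1
Op 4: fork(P1) -> P2. 5 ppages; refcounts: pp0:3 pp1:2 pp2:1 pp3:2 pp4:1
Op 5: fork(P0) -> P3. 5 ppages; refcounts: pp0:4 pp1:2 pp2:2 pp3:2 pp4:2
Op 6: write(P3, v2, 173). refcount(pp2)=2>1 -> COPY to pp5. 6 ppages; refcounts: pp0:4 pp1:2 pp2:1 pp3:2 pp4:2 pp5:1
P0: v1 -> pp4 = 119
P1: v1 -> pp1 = 38
P2: v1 -> pp1 = 38
P3: v1 -> pp4 = 119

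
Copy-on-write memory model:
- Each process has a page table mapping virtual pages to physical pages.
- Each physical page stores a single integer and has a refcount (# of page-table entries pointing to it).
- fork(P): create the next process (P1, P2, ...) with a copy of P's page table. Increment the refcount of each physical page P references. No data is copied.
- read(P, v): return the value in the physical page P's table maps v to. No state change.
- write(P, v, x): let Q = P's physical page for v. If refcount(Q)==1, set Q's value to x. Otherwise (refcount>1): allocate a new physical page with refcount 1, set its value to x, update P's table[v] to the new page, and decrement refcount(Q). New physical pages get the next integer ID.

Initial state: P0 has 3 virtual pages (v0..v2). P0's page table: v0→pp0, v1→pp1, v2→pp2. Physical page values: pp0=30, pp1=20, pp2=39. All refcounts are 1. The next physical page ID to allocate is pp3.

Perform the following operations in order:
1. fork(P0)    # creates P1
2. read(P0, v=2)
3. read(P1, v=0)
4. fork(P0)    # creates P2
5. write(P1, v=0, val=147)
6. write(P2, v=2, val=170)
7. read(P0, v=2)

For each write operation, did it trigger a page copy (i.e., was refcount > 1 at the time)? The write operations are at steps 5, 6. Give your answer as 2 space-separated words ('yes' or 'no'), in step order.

Op 1: fork(P0) -> P1. 3 ppages; refcounts: pp0:2 pp1:2 pp2:2
Op 2: read(P0, v2) -> 39. No state change.
Op 3: read(P1, v0) -> 30. No state change.
Op 4: fork(P0) -> P2. 3 ppages; refcounts: pp0:3 pp1:3 pp2:3
Op 5: write(P1, v0, 147). refcount(pp0)=3>1 -> COPY to pp3. 4 ppages; refcounts: pp0:2 pp1:3 pp2:3 pp3:1
Op 6: write(P2, v2, 170). refcount(pp2)=3>1 -> COPY to pp4. 5 ppages; refcounts: pp0:2 pp1:3 pp2:2 pp3:1 pp4:1
Op 7: read(P0, v2) -> 39. No state change.

yes yes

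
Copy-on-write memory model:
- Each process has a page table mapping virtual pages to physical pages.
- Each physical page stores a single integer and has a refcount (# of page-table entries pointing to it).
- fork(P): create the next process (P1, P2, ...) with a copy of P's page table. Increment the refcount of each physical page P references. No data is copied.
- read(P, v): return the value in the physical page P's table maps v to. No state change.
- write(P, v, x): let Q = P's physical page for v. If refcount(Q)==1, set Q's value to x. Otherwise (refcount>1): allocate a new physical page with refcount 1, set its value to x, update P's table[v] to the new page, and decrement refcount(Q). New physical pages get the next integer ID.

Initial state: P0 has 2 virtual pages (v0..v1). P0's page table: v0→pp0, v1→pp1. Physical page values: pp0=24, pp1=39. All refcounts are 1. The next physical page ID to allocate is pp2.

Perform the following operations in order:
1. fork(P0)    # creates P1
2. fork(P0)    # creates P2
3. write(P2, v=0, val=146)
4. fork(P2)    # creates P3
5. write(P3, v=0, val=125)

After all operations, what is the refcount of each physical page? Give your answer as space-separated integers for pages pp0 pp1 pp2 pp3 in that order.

Answer: 2 4 1 1

Derivation:
Op 1: fork(P0) -> P1. 2 ppages; refcounts: pp0:2 pp1:2
Op 2: fork(P0) -> P2. 2 ppages; refcounts: pp0:3 pp1:3
Op 3: write(P2, v0, 146). refcount(pp0)=3>1 -> COPY to pp2. 3 ppages; refcounts: pp0:2 pp1:3 pp2:1
Op 4: fork(P2) -> P3. 3 ppages; refcounts: pp0:2 pp1:4 pp2:2
Op 5: write(P3, v0, 125). refcount(pp2)=2>1 -> COPY to pp3. 4 ppages; refcounts: pp0:2 pp1:4 pp2:1 pp3:1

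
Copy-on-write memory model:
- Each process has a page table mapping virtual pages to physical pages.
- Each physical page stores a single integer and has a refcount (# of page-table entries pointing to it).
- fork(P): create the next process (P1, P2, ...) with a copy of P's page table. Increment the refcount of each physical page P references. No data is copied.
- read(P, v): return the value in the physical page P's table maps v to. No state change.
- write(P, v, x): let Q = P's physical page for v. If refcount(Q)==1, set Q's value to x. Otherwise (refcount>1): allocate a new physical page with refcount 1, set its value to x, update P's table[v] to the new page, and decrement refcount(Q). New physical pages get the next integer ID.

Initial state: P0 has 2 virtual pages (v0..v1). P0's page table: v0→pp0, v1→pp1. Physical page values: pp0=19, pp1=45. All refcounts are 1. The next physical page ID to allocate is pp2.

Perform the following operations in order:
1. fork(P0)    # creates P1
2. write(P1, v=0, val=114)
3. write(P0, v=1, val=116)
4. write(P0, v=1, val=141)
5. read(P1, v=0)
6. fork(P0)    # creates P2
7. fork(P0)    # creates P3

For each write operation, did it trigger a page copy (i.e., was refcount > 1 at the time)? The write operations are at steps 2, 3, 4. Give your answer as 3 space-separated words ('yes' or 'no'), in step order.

Op 1: fork(P0) -> P1. 2 ppages; refcounts: pp0:2 pp1:2
Op 2: write(P1, v0, 114). refcount(pp0)=2>1 -> COPY to pp2. 3 ppages; refcounts: pp0:1 pp1:2 pp2:1
Op 3: write(P0, v1, 116). refcount(pp1)=2>1 -> COPY to pp3. 4 ppages; refcounts: pp0:1 pp1:1 pp2:1 pp3:1
Op 4: write(P0, v1, 141). refcount(pp3)=1 -> write in place. 4 ppages; refcounts: pp0:1 pp1:1 pp2:1 pp3:1
Op 5: read(P1, v0) -> 114. No state change.
Op 6: fork(P0) -> P2. 4 ppages; refcounts: pp0:2 pp1:1 pp2:1 pp3:2
Op 7: fork(P0) -> P3. 4 ppages; refcounts: pp0:3 pp1:1 pp2:1 pp3:3

yes yes no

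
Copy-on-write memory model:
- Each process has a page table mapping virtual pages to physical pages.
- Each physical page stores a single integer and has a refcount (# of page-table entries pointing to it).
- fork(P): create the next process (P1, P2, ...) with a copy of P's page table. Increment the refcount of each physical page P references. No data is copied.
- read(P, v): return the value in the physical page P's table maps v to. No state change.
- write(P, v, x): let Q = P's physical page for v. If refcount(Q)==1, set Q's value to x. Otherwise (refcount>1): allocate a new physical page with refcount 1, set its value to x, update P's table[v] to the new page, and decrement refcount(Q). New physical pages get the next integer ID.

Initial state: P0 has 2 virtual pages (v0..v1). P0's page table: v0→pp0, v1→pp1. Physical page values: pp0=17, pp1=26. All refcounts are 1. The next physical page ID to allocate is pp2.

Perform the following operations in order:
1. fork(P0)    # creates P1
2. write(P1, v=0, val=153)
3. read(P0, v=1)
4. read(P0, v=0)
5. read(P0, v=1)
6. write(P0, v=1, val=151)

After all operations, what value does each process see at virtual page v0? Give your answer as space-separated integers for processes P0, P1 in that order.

Answer: 17 153

Derivation:
Op 1: fork(P0) -> P1. 2 ppages; refcounts: pp0:2 pp1:2
Op 2: write(P1, v0, 153). refcount(pp0)=2>1 -> COPY to pp2. 3 ppages; refcounts: pp0:1 pp1:2 pp2:1
Op 3: read(P0, v1) -> 26. No state change.
Op 4: read(P0, v0) -> 17. No state change.
Op 5: read(P0, v1) -> 26. No state change.
Op 6: write(P0, v1, 151). refcount(pp1)=2>1 -> COPY to pp3. 4 ppages; refcounts: pp0:1 pp1:1 pp2:1 pp3:1
P0: v0 -> pp0 = 17
P1: v0 -> pp2 = 153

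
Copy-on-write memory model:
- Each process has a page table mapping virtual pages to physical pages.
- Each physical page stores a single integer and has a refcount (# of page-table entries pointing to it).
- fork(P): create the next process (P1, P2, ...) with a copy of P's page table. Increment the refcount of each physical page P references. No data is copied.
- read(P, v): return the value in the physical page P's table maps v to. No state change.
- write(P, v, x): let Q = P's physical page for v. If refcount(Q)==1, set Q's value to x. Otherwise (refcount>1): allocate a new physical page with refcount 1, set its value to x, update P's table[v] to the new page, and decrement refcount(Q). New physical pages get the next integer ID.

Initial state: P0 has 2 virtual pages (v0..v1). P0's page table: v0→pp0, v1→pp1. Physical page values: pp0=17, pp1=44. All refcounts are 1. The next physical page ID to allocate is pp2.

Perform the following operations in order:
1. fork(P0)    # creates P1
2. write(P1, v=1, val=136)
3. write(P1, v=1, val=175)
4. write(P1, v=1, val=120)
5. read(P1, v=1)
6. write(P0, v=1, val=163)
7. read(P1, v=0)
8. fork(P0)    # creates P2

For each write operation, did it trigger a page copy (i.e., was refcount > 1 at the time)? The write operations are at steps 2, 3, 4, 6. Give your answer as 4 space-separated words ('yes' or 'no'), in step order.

Op 1: fork(P0) -> P1. 2 ppages; refcounts: pp0:2 pp1:2
Op 2: write(P1, v1, 136). refcount(pp1)=2>1 -> COPY to pp2. 3 ppages; refcounts: pp0:2 pp1:1 pp2:1
Op 3: write(P1, v1, 175). refcount(pp2)=1 -> write in place. 3 ppages; refcounts: pp0:2 pp1:1 pp2:1
Op 4: write(P1, v1, 120). refcount(pp2)=1 -> write in place. 3 ppages; refcounts: pp0:2 pp1:1 pp2:1
Op 5: read(P1, v1) -> 120. No state change.
Op 6: write(P0, v1, 163). refcount(pp1)=1 -> write in place. 3 ppages; refcounts: pp0:2 pp1:1 pp2:1
Op 7: read(P1, v0) -> 17. No state change.
Op 8: fork(P0) -> P2. 3 ppages; refcounts: pp0:3 pp1:2 pp2:1

yes no no no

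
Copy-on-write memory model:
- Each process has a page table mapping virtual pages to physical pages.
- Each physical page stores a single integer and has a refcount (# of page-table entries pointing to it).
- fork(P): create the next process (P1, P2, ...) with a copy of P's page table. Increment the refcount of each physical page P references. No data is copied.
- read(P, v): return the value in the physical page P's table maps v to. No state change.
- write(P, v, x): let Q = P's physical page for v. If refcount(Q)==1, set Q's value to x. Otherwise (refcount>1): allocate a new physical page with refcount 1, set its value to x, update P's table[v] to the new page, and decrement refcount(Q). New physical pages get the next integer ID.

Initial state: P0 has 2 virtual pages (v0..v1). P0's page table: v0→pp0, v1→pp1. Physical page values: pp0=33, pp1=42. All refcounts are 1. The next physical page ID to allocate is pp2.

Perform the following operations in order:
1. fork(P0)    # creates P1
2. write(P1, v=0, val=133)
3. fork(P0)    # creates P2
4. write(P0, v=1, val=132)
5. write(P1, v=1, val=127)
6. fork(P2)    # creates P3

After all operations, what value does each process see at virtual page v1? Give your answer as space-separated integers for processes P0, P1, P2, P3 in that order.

Op 1: fork(P0) -> P1. 2 ppages; refcounts: pp0:2 pp1:2
Op 2: write(P1, v0, 133). refcount(pp0)=2>1 -> COPY to pp2. 3 ppages; refcounts: pp0:1 pp1:2 pp2:1
Op 3: fork(P0) -> P2. 3 ppages; refcounts: pp0:2 pp1:3 pp2:1
Op 4: write(P0, v1, 132). refcount(pp1)=3>1 -> COPY to pp3. 4 ppages; refcounts: pp0:2 pp1:2 pp2:1 pp3:1
Op 5: write(P1, v1, 127). refcount(pp1)=2>1 -> COPY to pp4. 5 ppages; refcounts: pp0:2 pp1:1 pp2:1 pp3:1 pp4:1
Op 6: fork(P2) -> P3. 5 ppages; refcounts: pp0:3 pp1:2 pp2:1 pp3:1 pp4:1
P0: v1 -> pp3 = 132
P1: v1 -> pp4 = 127
P2: v1 -> pp1 = 42
P3: v1 -> pp1 = 42

Answer: 132 127 42 42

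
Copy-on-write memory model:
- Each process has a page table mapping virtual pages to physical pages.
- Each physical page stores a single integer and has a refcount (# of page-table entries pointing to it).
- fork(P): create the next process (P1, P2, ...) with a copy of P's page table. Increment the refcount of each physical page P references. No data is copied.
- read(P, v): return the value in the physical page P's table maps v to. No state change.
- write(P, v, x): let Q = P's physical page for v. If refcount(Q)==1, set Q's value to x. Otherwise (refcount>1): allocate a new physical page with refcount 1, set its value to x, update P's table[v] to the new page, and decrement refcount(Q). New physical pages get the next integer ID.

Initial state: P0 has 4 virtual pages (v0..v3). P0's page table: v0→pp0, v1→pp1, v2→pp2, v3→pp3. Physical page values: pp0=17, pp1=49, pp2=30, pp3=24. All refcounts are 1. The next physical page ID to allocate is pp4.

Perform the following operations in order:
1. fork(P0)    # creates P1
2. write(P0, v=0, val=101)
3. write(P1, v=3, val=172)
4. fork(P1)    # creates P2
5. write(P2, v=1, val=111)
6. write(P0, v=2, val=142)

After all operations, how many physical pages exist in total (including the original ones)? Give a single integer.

Answer: 8

Derivation:
Op 1: fork(P0) -> P1. 4 ppages; refcounts: pp0:2 pp1:2 pp2:2 pp3:2
Op 2: write(P0, v0, 101). refcount(pp0)=2>1 -> COPY to pp4. 5 ppages; refcounts: pp0:1 pp1:2 pp2:2 pp3:2 pp4:1
Op 3: write(P1, v3, 172). refcount(pp3)=2>1 -> COPY to pp5. 6 ppages; refcounts: pp0:1 pp1:2 pp2:2 pp3:1 pp4:1 pp5:1
Op 4: fork(P1) -> P2. 6 ppages; refcounts: pp0:2 pp1:3 pp2:3 pp3:1 pp4:1 pp5:2
Op 5: write(P2, v1, 111). refcount(pp1)=3>1 -> COPY to pp6. 7 ppages; refcounts: pp0:2 pp1:2 pp2:3 pp3:1 pp4:1 pp5:2 pp6:1
Op 6: write(P0, v2, 142). refcount(pp2)=3>1 -> COPY to pp7. 8 ppages; refcounts: pp0:2 pp1:2 pp2:2 pp3:1 pp4:1 pp5:2 pp6:1 pp7:1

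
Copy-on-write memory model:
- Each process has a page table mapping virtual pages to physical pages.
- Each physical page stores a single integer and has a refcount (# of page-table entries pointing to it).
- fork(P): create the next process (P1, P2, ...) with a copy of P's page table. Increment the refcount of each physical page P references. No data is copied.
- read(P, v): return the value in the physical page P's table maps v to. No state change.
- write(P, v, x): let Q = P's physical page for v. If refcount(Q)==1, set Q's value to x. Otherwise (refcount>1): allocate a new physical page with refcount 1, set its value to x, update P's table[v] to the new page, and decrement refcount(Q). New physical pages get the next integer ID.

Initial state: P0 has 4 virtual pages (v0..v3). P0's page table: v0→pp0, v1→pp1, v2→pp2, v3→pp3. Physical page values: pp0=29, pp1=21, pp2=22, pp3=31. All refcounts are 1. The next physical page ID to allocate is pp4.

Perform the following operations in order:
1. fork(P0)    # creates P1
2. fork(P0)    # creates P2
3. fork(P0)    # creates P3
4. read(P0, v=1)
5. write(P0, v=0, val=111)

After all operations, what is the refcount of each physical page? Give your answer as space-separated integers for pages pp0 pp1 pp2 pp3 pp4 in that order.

Op 1: fork(P0) -> P1. 4 ppages; refcounts: pp0:2 pp1:2 pp2:2 pp3:2
Op 2: fork(P0) -> P2. 4 ppages; refcounts: pp0:3 pp1:3 pp2:3 pp3:3
Op 3: fork(P0) -> P3. 4 ppages; refcounts: pp0:4 pp1:4 pp2:4 pp3:4
Op 4: read(P0, v1) -> 21. No state change.
Op 5: write(P0, v0, 111). refcount(pp0)=4>1 -> COPY to pp4. 5 ppages; refcounts: pp0:3 pp1:4 pp2:4 pp3:4 pp4:1

Answer: 3 4 4 4 1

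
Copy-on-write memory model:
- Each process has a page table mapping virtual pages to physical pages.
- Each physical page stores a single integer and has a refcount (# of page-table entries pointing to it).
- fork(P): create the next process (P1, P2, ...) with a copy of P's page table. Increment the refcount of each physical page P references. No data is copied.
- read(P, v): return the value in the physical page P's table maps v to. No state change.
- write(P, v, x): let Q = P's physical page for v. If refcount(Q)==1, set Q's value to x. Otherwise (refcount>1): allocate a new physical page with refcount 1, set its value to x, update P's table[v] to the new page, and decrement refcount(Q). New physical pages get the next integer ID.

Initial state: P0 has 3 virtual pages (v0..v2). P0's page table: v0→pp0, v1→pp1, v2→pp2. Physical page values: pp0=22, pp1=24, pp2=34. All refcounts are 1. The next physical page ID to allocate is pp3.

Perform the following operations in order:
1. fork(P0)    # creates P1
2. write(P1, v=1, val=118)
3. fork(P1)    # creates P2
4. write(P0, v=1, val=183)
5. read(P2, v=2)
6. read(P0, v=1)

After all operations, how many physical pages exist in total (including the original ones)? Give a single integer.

Op 1: fork(P0) -> P1. 3 ppages; refcounts: pp0:2 pp1:2 pp2:2
Op 2: write(P1, v1, 118). refcount(pp1)=2>1 -> COPY to pp3. 4 ppages; refcounts: pp0:2 pp1:1 pp2:2 pp3:1
Op 3: fork(P1) -> P2. 4 ppages; refcounts: pp0:3 pp1:1 pp2:3 pp3:2
Op 4: write(P0, v1, 183). refcount(pp1)=1 -> write in place. 4 ppages; refcounts: pp0:3 pp1:1 pp2:3 pp3:2
Op 5: read(P2, v2) -> 34. No state change.
Op 6: read(P0, v1) -> 183. No state change.

Answer: 4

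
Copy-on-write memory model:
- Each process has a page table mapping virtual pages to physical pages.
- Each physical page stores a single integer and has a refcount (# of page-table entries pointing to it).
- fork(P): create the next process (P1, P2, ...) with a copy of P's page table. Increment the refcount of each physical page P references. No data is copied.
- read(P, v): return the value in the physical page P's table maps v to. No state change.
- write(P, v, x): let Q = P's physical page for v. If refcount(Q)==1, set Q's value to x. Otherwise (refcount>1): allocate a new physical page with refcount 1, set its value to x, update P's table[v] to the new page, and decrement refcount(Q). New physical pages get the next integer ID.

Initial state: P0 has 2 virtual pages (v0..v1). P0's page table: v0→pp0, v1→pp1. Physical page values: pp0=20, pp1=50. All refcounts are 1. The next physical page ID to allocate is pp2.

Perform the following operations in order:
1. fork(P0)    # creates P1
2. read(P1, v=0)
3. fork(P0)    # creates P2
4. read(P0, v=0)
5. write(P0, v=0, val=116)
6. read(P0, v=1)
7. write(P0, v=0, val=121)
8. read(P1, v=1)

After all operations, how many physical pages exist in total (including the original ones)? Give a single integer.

Op 1: fork(P0) -> P1. 2 ppages; refcounts: pp0:2 pp1:2
Op 2: read(P1, v0) -> 20. No state change.
Op 3: fork(P0) -> P2. 2 ppages; refcounts: pp0:3 pp1:3
Op 4: read(P0, v0) -> 20. No state change.
Op 5: write(P0, v0, 116). refcount(pp0)=3>1 -> COPY to pp2. 3 ppages; refcounts: pp0:2 pp1:3 pp2:1
Op 6: read(P0, v1) -> 50. No state change.
Op 7: write(P0, v0, 121). refcount(pp2)=1 -> write in place. 3 ppages; refcounts: pp0:2 pp1:3 pp2:1
Op 8: read(P1, v1) -> 50. No state change.

Answer: 3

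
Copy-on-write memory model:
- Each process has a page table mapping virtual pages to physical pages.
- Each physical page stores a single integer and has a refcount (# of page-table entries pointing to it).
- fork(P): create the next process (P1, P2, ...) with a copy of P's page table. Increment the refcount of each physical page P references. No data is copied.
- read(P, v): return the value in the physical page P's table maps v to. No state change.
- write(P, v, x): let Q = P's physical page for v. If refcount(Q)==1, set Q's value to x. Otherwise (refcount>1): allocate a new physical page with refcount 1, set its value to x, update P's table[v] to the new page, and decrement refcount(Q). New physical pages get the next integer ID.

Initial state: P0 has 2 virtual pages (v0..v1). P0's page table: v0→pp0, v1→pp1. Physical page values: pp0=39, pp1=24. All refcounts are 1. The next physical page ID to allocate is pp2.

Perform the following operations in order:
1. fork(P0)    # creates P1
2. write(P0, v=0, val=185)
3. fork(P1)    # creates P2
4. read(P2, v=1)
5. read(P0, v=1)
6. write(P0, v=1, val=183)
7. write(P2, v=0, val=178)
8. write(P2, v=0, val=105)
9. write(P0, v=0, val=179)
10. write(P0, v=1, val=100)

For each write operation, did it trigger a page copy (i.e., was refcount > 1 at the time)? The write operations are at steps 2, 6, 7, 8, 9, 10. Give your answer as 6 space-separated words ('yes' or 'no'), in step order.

Op 1: fork(P0) -> P1. 2 ppages; refcounts: pp0:2 pp1:2
Op 2: write(P0, v0, 185). refcount(pp0)=2>1 -> COPY to pp2. 3 ppages; refcounts: pp0:1 pp1:2 pp2:1
Op 3: fork(P1) -> P2. 3 ppages; refcounts: pp0:2 pp1:3 pp2:1
Op 4: read(P2, v1) -> 24. No state change.
Op 5: read(P0, v1) -> 24. No state change.
Op 6: write(P0, v1, 183). refcount(pp1)=3>1 -> COPY to pp3. 4 ppages; refcounts: pp0:2 pp1:2 pp2:1 pp3:1
Op 7: write(P2, v0, 178). refcount(pp0)=2>1 -> COPY to pp4. 5 ppages; refcounts: pp0:1 pp1:2 pp2:1 pp3:1 pp4:1
Op 8: write(P2, v0, 105). refcount(pp4)=1 -> write in place. 5 ppages; refcounts: pp0:1 pp1:2 pp2:1 pp3:1 pp4:1
Op 9: write(P0, v0, 179). refcount(pp2)=1 -> write in place. 5 ppages; refcounts: pp0:1 pp1:2 pp2:1 pp3:1 pp4:1
Op 10: write(P0, v1, 100). refcount(pp3)=1 -> write in place. 5 ppages; refcounts: pp0:1 pp1:2 pp2:1 pp3:1 pp4:1

yes yes yes no no no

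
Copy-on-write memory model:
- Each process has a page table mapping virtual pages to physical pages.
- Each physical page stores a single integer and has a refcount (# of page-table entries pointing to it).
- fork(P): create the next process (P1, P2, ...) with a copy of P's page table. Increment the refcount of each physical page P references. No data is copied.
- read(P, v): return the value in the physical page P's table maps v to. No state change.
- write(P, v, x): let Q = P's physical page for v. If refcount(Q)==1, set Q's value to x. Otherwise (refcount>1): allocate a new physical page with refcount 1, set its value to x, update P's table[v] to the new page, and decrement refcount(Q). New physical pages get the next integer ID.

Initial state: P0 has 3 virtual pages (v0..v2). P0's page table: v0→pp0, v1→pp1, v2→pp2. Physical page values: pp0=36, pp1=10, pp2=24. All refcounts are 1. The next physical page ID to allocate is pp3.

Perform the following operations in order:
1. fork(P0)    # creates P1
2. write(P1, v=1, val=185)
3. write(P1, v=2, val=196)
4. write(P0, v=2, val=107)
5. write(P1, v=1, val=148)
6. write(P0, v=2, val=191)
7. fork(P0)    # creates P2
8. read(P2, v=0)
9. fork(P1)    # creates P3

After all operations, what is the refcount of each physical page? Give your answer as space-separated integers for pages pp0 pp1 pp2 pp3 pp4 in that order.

Op 1: fork(P0) -> P1. 3 ppages; refcounts: pp0:2 pp1:2 pp2:2
Op 2: write(P1, v1, 185). refcount(pp1)=2>1 -> COPY to pp3. 4 ppages; refcounts: pp0:2 pp1:1 pp2:2 pp3:1
Op 3: write(P1, v2, 196). refcount(pp2)=2>1 -> COPY to pp4. 5 ppages; refcounts: pp0:2 pp1:1 pp2:1 pp3:1 pp4:1
Op 4: write(P0, v2, 107). refcount(pp2)=1 -> write in place. 5 ppages; refcounts: pp0:2 pp1:1 pp2:1 pp3:1 pp4:1
Op 5: write(P1, v1, 148). refcount(pp3)=1 -> write in place. 5 ppages; refcounts: pp0:2 pp1:1 pp2:1 pp3:1 pp4:1
Op 6: write(P0, v2, 191). refcount(pp2)=1 -> write in place. 5 ppages; refcounts: pp0:2 pp1:1 pp2:1 pp3:1 pp4:1
Op 7: fork(P0) -> P2. 5 ppages; refcounts: pp0:3 pp1:2 pp2:2 pp3:1 pp4:1
Op 8: read(P2, v0) -> 36. No state change.
Op 9: fork(P1) -> P3. 5 ppages; refcounts: pp0:4 pp1:2 pp2:2 pp3:2 pp4:2

Answer: 4 2 2 2 2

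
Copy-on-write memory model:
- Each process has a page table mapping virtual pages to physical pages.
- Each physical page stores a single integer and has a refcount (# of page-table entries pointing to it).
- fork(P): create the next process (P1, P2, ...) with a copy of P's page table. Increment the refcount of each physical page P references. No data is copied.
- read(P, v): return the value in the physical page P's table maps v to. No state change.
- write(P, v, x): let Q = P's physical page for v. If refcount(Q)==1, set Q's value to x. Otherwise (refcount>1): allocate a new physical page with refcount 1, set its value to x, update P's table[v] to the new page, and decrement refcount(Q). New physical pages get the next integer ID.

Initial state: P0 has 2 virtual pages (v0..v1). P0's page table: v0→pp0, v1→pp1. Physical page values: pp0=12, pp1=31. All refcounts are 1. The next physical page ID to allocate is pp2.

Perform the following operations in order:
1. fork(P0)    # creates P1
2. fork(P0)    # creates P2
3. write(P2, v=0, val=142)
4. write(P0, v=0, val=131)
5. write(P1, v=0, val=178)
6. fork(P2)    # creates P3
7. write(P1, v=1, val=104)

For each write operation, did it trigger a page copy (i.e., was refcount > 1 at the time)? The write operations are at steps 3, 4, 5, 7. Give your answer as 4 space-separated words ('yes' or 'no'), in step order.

Op 1: fork(P0) -> P1. 2 ppages; refcounts: pp0:2 pp1:2
Op 2: fork(P0) -> P2. 2 ppages; refcounts: pp0:3 pp1:3
Op 3: write(P2, v0, 142). refcount(pp0)=3>1 -> COPY to pp2. 3 ppages; refcounts: pp0:2 pp1:3 pp2:1
Op 4: write(P0, v0, 131). refcount(pp0)=2>1 -> COPY to pp3. 4 ppages; refcounts: pp0:1 pp1:3 pp2:1 pp3:1
Op 5: write(P1, v0, 178). refcount(pp0)=1 -> write in place. 4 ppages; refcounts: pp0:1 pp1:3 pp2:1 pp3:1
Op 6: fork(P2) -> P3. 4 ppages; refcounts: pp0:1 pp1:4 pp2:2 pp3:1
Op 7: write(P1, v1, 104). refcount(pp1)=4>1 -> COPY to pp4. 5 ppages; refcounts: pp0:1 pp1:3 pp2:2 pp3:1 pp4:1

yes yes no yes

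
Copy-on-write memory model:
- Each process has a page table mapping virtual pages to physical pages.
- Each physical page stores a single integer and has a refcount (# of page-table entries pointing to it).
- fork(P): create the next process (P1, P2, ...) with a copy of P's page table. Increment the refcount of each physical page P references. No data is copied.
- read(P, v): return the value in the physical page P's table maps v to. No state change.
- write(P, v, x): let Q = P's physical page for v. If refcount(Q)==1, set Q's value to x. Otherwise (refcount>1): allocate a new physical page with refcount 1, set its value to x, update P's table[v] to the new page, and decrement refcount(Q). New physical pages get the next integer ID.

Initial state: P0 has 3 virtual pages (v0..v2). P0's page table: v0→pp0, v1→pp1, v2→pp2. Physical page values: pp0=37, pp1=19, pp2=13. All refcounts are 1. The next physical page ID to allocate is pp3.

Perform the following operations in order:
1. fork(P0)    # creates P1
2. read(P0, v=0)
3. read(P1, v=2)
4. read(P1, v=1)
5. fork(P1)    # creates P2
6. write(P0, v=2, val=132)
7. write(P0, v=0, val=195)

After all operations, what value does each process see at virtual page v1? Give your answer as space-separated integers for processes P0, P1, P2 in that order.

Op 1: fork(P0) -> P1. 3 ppages; refcounts: pp0:2 pp1:2 pp2:2
Op 2: read(P0, v0) -> 37. No state change.
Op 3: read(P1, v2) -> 13. No state change.
Op 4: read(P1, v1) -> 19. No state change.
Op 5: fork(P1) -> P2. 3 ppages; refcounts: pp0:3 pp1:3 pp2:3
Op 6: write(P0, v2, 132). refcount(pp2)=3>1 -> COPY to pp3. 4 ppages; refcounts: pp0:3 pp1:3 pp2:2 pp3:1
Op 7: write(P0, v0, 195). refcount(pp0)=3>1 -> COPY to pp4. 5 ppages; refcounts: pp0:2 pp1:3 pp2:2 pp3:1 pp4:1
P0: v1 -> pp1 = 19
P1: v1 -> pp1 = 19
P2: v1 -> pp1 = 19

Answer: 19 19 19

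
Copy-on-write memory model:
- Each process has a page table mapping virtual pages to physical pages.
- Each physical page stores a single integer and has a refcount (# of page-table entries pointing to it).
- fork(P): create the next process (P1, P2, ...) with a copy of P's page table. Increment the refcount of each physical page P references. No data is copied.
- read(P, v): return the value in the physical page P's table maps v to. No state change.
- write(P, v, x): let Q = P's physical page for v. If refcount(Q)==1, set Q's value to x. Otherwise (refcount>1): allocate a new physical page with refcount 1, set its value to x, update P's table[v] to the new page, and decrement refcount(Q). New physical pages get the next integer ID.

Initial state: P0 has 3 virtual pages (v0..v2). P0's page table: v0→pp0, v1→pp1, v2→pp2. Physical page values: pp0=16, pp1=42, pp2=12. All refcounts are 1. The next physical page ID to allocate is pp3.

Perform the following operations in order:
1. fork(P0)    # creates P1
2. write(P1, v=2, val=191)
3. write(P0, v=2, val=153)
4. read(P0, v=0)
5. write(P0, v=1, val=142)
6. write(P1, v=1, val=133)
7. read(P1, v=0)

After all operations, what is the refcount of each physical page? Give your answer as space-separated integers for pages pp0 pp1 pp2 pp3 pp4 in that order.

Answer: 2 1 1 1 1

Derivation:
Op 1: fork(P0) -> P1. 3 ppages; refcounts: pp0:2 pp1:2 pp2:2
Op 2: write(P1, v2, 191). refcount(pp2)=2>1 -> COPY to pp3. 4 ppages; refcounts: pp0:2 pp1:2 pp2:1 pp3:1
Op 3: write(P0, v2, 153). refcount(pp2)=1 -> write in place. 4 ppages; refcounts: pp0:2 pp1:2 pp2:1 pp3:1
Op 4: read(P0, v0) -> 16. No state change.
Op 5: write(P0, v1, 142). refcount(pp1)=2>1 -> COPY to pp4. 5 ppages; refcounts: pp0:2 pp1:1 pp2:1 pp3:1 pp4:1
Op 6: write(P1, v1, 133). refcount(pp1)=1 -> write in place. 5 ppages; refcounts: pp0:2 pp1:1 pp2:1 pp3:1 pp4:1
Op 7: read(P1, v0) -> 16. No state change.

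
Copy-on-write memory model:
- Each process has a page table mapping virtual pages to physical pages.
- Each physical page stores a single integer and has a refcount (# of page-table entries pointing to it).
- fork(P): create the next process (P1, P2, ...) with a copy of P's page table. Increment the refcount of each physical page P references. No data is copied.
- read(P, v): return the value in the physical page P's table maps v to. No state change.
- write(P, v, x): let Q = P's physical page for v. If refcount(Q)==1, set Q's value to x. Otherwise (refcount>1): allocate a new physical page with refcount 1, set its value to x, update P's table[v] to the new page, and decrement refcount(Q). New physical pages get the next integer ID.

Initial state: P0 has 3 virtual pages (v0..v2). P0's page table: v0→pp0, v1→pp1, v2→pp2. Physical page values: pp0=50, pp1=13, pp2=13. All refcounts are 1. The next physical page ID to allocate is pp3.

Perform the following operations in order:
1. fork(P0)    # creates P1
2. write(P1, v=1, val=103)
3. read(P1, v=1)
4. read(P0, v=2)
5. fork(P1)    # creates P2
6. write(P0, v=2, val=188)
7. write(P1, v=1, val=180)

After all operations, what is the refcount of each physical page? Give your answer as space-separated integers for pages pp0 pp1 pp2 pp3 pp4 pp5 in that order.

Answer: 3 1 2 1 1 1

Derivation:
Op 1: fork(P0) -> P1. 3 ppages; refcounts: pp0:2 pp1:2 pp2:2
Op 2: write(P1, v1, 103). refcount(pp1)=2>1 -> COPY to pp3. 4 ppages; refcounts: pp0:2 pp1:1 pp2:2 pp3:1
Op 3: read(P1, v1) -> 103. No state change.
Op 4: read(P0, v2) -> 13. No state change.
Op 5: fork(P1) -> P2. 4 ppages; refcounts: pp0:3 pp1:1 pp2:3 pp3:2
Op 6: write(P0, v2, 188). refcount(pp2)=3>1 -> COPY to pp4. 5 ppages; refcounts: pp0:3 pp1:1 pp2:2 pp3:2 pp4:1
Op 7: write(P1, v1, 180). refcount(pp3)=2>1 -> COPY to pp5. 6 ppages; refcounts: pp0:3 pp1:1 pp2:2 pp3:1 pp4:1 pp5:1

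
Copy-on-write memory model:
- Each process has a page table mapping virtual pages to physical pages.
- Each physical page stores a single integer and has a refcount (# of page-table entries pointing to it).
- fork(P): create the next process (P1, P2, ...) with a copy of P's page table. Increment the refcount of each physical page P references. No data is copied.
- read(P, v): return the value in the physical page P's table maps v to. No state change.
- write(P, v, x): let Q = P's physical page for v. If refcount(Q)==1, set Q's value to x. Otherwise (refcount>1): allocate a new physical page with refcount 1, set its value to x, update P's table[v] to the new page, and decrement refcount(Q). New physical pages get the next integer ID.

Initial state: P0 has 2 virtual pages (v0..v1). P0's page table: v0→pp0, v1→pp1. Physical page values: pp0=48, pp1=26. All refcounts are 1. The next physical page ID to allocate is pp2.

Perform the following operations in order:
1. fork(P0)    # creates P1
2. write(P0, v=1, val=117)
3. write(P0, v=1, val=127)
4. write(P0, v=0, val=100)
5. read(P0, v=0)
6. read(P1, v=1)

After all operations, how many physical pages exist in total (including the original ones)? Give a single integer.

Answer: 4

Derivation:
Op 1: fork(P0) -> P1. 2 ppages; refcounts: pp0:2 pp1:2
Op 2: write(P0, v1, 117). refcount(pp1)=2>1 -> COPY to pp2. 3 ppages; refcounts: pp0:2 pp1:1 pp2:1
Op 3: write(P0, v1, 127). refcount(pp2)=1 -> write in place. 3 ppages; refcounts: pp0:2 pp1:1 pp2:1
Op 4: write(P0, v0, 100). refcount(pp0)=2>1 -> COPY to pp3. 4 ppages; refcounts: pp0:1 pp1:1 pp2:1 pp3:1
Op 5: read(P0, v0) -> 100. No state change.
Op 6: read(P1, v1) -> 26. No state change.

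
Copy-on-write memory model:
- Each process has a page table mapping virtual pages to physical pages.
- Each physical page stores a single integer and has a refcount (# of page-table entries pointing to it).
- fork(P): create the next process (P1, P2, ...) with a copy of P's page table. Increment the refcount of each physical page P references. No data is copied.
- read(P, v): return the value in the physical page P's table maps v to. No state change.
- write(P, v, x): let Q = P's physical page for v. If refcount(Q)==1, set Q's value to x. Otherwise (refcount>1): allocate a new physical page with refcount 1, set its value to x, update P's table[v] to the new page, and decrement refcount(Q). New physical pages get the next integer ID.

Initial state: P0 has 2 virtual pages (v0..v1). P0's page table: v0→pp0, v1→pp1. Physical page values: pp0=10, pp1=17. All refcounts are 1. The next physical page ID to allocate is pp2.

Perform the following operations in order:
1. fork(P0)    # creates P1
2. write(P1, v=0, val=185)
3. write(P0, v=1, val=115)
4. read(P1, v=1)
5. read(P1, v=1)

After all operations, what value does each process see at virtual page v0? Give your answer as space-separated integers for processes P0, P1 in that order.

Answer: 10 185

Derivation:
Op 1: fork(P0) -> P1. 2 ppages; refcounts: pp0:2 pp1:2
Op 2: write(P1, v0, 185). refcount(pp0)=2>1 -> COPY to pp2. 3 ppages; refcounts: pp0:1 pp1:2 pp2:1
Op 3: write(P0, v1, 115). refcount(pp1)=2>1 -> COPY to pp3. 4 ppages; refcounts: pp0:1 pp1:1 pp2:1 pp3:1
Op 4: read(P1, v1) -> 17. No state change.
Op 5: read(P1, v1) -> 17. No state change.
P0: v0 -> pp0 = 10
P1: v0 -> pp2 = 185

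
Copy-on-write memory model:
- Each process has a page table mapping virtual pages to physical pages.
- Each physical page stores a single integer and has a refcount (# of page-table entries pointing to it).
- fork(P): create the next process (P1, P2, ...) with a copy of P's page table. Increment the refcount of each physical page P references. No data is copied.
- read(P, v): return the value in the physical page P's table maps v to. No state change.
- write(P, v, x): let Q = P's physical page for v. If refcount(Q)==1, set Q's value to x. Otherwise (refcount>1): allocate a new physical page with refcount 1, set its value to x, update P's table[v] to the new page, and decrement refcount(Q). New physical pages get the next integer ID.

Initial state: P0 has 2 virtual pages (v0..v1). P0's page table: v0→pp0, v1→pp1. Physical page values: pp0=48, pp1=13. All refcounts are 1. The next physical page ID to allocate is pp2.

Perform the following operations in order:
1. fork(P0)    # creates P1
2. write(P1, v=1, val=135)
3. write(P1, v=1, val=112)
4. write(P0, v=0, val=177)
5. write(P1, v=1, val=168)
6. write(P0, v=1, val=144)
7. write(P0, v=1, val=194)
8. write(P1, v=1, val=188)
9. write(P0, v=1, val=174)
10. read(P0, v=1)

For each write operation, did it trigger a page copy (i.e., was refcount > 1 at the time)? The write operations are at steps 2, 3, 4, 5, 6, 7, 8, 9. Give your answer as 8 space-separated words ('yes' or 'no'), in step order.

Op 1: fork(P0) -> P1. 2 ppages; refcounts: pp0:2 pp1:2
Op 2: write(P1, v1, 135). refcount(pp1)=2>1 -> COPY to pp2. 3 ppages; refcounts: pp0:2 pp1:1 pp2:1
Op 3: write(P1, v1, 112). refcount(pp2)=1 -> write in place. 3 ppages; refcounts: pp0:2 pp1:1 pp2:1
Op 4: write(P0, v0, 177). refcount(pp0)=2>1 -> COPY to pp3. 4 ppages; refcounts: pp0:1 pp1:1 pp2:1 pp3:1
Op 5: write(P1, v1, 168). refcount(pp2)=1 -> write in place. 4 ppages; refcounts: pp0:1 pp1:1 pp2:1 pp3:1
Op 6: write(P0, v1, 144). refcount(pp1)=1 -> write in place. 4 ppages; refcounts: pp0:1 pp1:1 pp2:1 pp3:1
Op 7: write(P0, v1, 194). refcount(pp1)=1 -> write in place. 4 ppages; refcounts: pp0:1 pp1:1 pp2:1 pp3:1
Op 8: write(P1, v1, 188). refcount(pp2)=1 -> write in place. 4 ppages; refcounts: pp0:1 pp1:1 pp2:1 pp3:1
Op 9: write(P0, v1, 174). refcount(pp1)=1 -> write in place. 4 ppages; refcounts: pp0:1 pp1:1 pp2:1 pp3:1
Op 10: read(P0, v1) -> 174. No state change.

yes no yes no no no no no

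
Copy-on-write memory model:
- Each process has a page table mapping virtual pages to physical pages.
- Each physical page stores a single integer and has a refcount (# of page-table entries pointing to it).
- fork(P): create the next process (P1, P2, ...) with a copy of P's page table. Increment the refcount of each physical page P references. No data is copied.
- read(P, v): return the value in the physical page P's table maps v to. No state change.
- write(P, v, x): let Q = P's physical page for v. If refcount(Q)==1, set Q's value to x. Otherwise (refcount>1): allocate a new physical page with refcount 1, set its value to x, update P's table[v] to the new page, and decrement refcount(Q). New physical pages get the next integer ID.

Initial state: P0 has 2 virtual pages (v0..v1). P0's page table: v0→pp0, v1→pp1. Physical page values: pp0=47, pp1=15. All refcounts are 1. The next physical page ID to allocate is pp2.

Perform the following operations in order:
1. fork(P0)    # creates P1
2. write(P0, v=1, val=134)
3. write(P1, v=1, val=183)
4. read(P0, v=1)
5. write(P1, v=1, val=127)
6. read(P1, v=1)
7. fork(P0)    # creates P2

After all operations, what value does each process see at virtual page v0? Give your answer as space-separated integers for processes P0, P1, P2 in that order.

Op 1: fork(P0) -> P1. 2 ppages; refcounts: pp0:2 pp1:2
Op 2: write(P0, v1, 134). refcount(pp1)=2>1 -> COPY to pp2. 3 ppages; refcounts: pp0:2 pp1:1 pp2:1
Op 3: write(P1, v1, 183). refcount(pp1)=1 -> write in place. 3 ppages; refcounts: pp0:2 pp1:1 pp2:1
Op 4: read(P0, v1) -> 134. No state change.
Op 5: write(P1, v1, 127). refcount(pp1)=1 -> write in place. 3 ppages; refcounts: pp0:2 pp1:1 pp2:1
Op 6: read(P1, v1) -> 127. No state change.
Op 7: fork(P0) -> P2. 3 ppages; refcounts: pp0:3 pp1:1 pp2:2
P0: v0 -> pp0 = 47
P1: v0 -> pp0 = 47
P2: v0 -> pp0 = 47

Answer: 47 47 47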